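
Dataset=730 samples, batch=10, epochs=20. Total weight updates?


Iterations per epoch = 730 / 10 = 73
Total updates = iterations_per_epoch * epochs
= 73 * 20
= 1460

1460


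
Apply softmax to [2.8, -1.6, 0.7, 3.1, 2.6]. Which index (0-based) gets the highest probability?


Softmax is a monotonic transformation, so it preserves the argmax.
We need to find the index of the maximum logit.
Index 0: 2.8
Index 1: -1.6
Index 2: 0.7
Index 3: 3.1
Index 4: 2.6
Maximum logit = 3.1 at index 3

3


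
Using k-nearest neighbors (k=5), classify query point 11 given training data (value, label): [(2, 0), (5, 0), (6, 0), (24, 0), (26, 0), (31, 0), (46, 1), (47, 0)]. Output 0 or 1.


Distances from query 11:
Point 6 (class 0): distance = 5
Point 5 (class 0): distance = 6
Point 2 (class 0): distance = 9
Point 24 (class 0): distance = 13
Point 26 (class 0): distance = 15
K=5 nearest neighbors: classes = [0, 0, 0, 0, 0]
Votes for class 1: 0 / 5
Majority vote => class 0

0


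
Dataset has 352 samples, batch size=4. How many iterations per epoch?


Iterations per epoch = dataset_size / batch_size
= 352 / 4
= 88

88


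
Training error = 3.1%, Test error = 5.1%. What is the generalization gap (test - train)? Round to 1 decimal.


Generalization gap = test_error - train_error
= 5.1 - 3.1
= 2.0%
A moderate gap.

2.0


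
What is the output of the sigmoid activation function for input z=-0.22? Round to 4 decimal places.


sigmoid(z) = 1 / (1 + exp(-z))
exp(-(-0.22)) = exp(0.22) = 1.2461
1 + 1.2461 = 2.2461
1 / 2.2461 = 0.4452

0.4452


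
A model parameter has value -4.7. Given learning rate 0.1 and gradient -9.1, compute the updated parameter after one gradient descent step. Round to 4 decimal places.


w_new = w_old - lr * gradient
= -4.7 - 0.1 * -9.1
= -4.7 - (-0.91)
= -3.7900

-3.7900


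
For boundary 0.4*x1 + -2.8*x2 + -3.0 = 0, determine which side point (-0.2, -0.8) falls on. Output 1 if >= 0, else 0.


Compute 0.4 * -0.2 + -2.8 * -0.8 + -3.0
= -0.08 + 2.24 + -3.0
= -0.84
Since -0.84 < 0, the point is on the negative side.

0


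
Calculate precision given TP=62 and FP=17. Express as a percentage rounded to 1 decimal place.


Precision = TP / (TP + FP) * 100
= 62 / (62 + 17)
= 62 / 79
= 0.7848
= 78.5%

78.5


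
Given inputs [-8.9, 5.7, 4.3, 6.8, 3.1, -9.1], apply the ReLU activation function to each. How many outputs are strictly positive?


ReLU(x) = max(0, x) for each element:
ReLU(-8.9) = 0
ReLU(5.7) = 5.7
ReLU(4.3) = 4.3
ReLU(6.8) = 6.8
ReLU(3.1) = 3.1
ReLU(-9.1) = 0
Active neurons (>0): 4

4


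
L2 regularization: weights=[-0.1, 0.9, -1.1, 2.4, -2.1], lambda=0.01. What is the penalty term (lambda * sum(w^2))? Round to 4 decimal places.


Squaring each weight:
(-0.1)^2 = 0.01
0.9^2 = 0.81
(-1.1)^2 = 1.21
2.4^2 = 5.76
(-2.1)^2 = 4.41
Sum of squares = 12.2
Penalty = 0.01 * 12.2 = 0.1220

0.1220


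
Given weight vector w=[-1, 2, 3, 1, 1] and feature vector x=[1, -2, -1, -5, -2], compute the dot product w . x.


Element-wise products:
-1 * 1 = -1
2 * -2 = -4
3 * -1 = -3
1 * -5 = -5
1 * -2 = -2
Sum = -1 + -4 + -3 + -5 + -2
= -15

-15


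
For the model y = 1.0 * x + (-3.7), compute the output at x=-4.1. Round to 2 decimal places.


y = 1.0 * -4.1 + (-3.7)
= -4.1 + (-3.7)
= -7.80

-7.80


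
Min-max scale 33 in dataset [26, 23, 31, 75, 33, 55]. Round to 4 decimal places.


Min = 23, Max = 75
Range = 75 - 23 = 52
Scaled = (x - min) / (max - min)
= (33 - 23) / 52
= 10 / 52
= 0.1923

0.1923


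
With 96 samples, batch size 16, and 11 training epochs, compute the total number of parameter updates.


Iterations per epoch = 96 / 16 = 6
Total updates = iterations_per_epoch * epochs
= 6 * 11
= 66

66


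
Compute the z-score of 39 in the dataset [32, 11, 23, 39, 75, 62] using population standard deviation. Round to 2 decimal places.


Mean = (32 + 11 + 23 + 39 + 75 + 62) / 6 = 40.3333
Variance = sum((x_i - mean)^2) / n = 483.8889
Std = sqrt(483.8889) = 21.9975
Z = (x - mean) / std
= (39 - 40.3333) / 21.9975
= -1.3333 / 21.9975
= -0.06

-0.06


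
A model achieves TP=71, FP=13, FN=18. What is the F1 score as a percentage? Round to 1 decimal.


Precision = TP / (TP + FP) = 71 / 84 = 0.8452
Recall = TP / (TP + FN) = 71 / 89 = 0.7978
F1 = 2 * P * R / (P + R)
= 2 * 0.8452 * 0.7978 / (0.8452 + 0.7978)
= 1.3486 / 1.643
= 0.8208
As percentage: 82.1%

82.1


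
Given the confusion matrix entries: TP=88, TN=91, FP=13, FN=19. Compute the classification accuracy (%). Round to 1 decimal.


Accuracy = (TP + TN) / (TP + TN + FP + FN) * 100
= (88 + 91) / (88 + 91 + 13 + 19)
= 179 / 211
= 0.8483
= 84.8%

84.8


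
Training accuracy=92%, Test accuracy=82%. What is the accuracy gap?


Gap = train_accuracy - test_accuracy
= 92 - 82
= 10%
This moderate gap may indicate mild overfitting.

10


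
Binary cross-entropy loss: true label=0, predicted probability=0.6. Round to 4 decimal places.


For y=0: Loss = -log(1-p)
= -log(1 - 0.6)
= -log(0.4)
= -(-0.9163)
= 0.9163

0.9163


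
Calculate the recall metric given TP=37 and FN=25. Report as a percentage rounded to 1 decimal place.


Recall = TP / (TP + FN) * 100
= 37 / (37 + 25)
= 37 / 62
= 0.5968
= 59.7%

59.7


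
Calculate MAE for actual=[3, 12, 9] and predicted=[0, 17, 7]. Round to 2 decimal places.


Absolute errors: [3, 5, 2]
Sum of absolute errors = 10
MAE = 10 / 3 = 3.33

3.33


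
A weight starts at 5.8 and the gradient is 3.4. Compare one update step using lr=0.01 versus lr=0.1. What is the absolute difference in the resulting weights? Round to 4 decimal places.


With lr=0.01: w_new = 5.8 - 0.01 * 3.4 = 5.766
With lr=0.1: w_new = 5.8 - 0.1 * 3.4 = 5.46
Absolute difference = |5.766 - 5.46|
= 0.3060

0.3060


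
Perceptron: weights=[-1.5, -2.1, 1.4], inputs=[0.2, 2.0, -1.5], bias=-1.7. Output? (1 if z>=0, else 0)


z = w . x + b
= -1.5*0.2 + -2.1*2.0 + 1.4*-1.5 + -1.7
= -0.3 + -4.2 + -2.1 + -1.7
= -6.6 + -1.7
= -8.3
Since z = -8.3 < 0, output = 0

0


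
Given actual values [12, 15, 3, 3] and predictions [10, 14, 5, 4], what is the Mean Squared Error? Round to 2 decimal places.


Differences: [2, 1, -2, -1]
Squared errors: [4, 1, 4, 1]
Sum of squared errors = 10
MSE = 10 / 4 = 2.50

2.50


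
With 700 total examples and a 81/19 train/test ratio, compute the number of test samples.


Train samples = 700 * 81% = 567
Test samples = 700 - 567
= 133

133


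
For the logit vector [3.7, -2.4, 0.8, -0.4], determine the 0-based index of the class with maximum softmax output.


Softmax is a monotonic transformation, so it preserves the argmax.
We need to find the index of the maximum logit.
Index 0: 3.7
Index 1: -2.4
Index 2: 0.8
Index 3: -0.4
Maximum logit = 3.7 at index 0

0


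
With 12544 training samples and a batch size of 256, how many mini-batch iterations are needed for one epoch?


Iterations per epoch = dataset_size / batch_size
= 12544 / 256
= 49

49


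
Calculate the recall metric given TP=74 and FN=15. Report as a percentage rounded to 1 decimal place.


Recall = TP / (TP + FN) * 100
= 74 / (74 + 15)
= 74 / 89
= 0.8315
= 83.1%

83.1


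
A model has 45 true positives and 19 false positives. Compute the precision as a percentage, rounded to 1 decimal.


Precision = TP / (TP + FP) * 100
= 45 / (45 + 19)
= 45 / 64
= 0.7031
= 70.3%

70.3


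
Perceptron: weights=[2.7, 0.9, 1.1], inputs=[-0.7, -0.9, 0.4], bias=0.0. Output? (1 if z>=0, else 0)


z = w . x + b
= 2.7*-0.7 + 0.9*-0.9 + 1.1*0.4 + 0.0
= -1.89 + -0.81 + 0.44 + 0.0
= -2.26 + 0.0
= -2.26
Since z = -2.26 < 0, output = 0

0


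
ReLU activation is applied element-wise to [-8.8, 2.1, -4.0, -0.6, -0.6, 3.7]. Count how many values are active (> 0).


ReLU(x) = max(0, x) for each element:
ReLU(-8.8) = 0
ReLU(2.1) = 2.1
ReLU(-4.0) = 0
ReLU(-0.6) = 0
ReLU(-0.6) = 0
ReLU(3.7) = 3.7
Active neurons (>0): 2

2


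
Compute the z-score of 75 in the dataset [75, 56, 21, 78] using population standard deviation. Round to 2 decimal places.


Mean = (75 + 56 + 21 + 78) / 4 = 57.5
Variance = sum((x_i - mean)^2) / n = 515.25
Std = sqrt(515.25) = 22.6991
Z = (x - mean) / std
= (75 - 57.5) / 22.6991
= 17.5 / 22.6991
= 0.77

0.77


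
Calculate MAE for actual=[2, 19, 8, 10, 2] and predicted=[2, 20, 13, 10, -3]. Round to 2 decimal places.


Absolute errors: [0, 1, 5, 0, 5]
Sum of absolute errors = 11
MAE = 11 / 5 = 2.20

2.20


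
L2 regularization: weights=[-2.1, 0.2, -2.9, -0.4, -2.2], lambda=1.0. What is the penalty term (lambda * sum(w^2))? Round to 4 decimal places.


Squaring each weight:
(-2.1)^2 = 4.41
0.2^2 = 0.04
(-2.9)^2 = 8.41
(-0.4)^2 = 0.16
(-2.2)^2 = 4.84
Sum of squares = 17.86
Penalty = 1.0 * 17.86 = 17.8600

17.8600


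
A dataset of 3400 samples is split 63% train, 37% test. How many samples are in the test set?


Train samples = 3400 * 63% = 2142
Test samples = 3400 - 2142
= 1258

1258


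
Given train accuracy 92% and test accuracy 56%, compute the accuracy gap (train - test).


Gap = train_accuracy - test_accuracy
= 92 - 56
= 36%
This large gap strongly indicates overfitting.

36


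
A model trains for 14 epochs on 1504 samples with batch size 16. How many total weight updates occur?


Iterations per epoch = 1504 / 16 = 94
Total updates = iterations_per_epoch * epochs
= 94 * 14
= 1316

1316


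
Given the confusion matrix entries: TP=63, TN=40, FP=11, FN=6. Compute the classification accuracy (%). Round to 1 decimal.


Accuracy = (TP + TN) / (TP + TN + FP + FN) * 100
= (63 + 40) / (63 + 40 + 11 + 6)
= 103 / 120
= 0.8583
= 85.8%

85.8


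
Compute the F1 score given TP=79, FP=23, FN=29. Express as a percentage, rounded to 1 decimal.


Precision = TP / (TP + FP) = 79 / 102 = 0.7745
Recall = TP / (TP + FN) = 79 / 108 = 0.7315
F1 = 2 * P * R / (P + R)
= 2 * 0.7745 * 0.7315 / (0.7745 + 0.7315)
= 1.1331 / 1.506
= 0.7524
As percentage: 75.2%

75.2


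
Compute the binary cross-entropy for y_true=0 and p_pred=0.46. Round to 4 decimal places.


For y=0: Loss = -log(1-p)
= -log(1 - 0.46)
= -log(0.54)
= -(-0.6162)
= 0.6162

0.6162


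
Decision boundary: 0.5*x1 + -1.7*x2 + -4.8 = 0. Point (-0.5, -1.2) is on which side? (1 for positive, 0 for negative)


Compute 0.5 * -0.5 + -1.7 * -1.2 + -4.8
= -0.25 + 2.04 + -4.8
= -3.01
Since -3.01 < 0, the point is on the negative side.

0


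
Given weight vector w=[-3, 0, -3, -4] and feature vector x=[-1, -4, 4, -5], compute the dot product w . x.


Element-wise products:
-3 * -1 = 3
0 * -4 = 0
-3 * 4 = -12
-4 * -5 = 20
Sum = 3 + 0 + -12 + 20
= 11

11


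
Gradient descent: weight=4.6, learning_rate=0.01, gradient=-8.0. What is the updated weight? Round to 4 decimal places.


w_new = w_old - lr * gradient
= 4.6 - 0.01 * -8.0
= 4.6 - (-0.08)
= 4.6800

4.6800


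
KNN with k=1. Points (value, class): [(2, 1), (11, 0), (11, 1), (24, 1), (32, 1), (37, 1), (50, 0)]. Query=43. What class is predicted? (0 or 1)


Distances from query 43:
Point 37 (class 1): distance = 6
K=1 nearest neighbors: classes = [1]
Votes for class 1: 1 / 1
Majority vote => class 1

1


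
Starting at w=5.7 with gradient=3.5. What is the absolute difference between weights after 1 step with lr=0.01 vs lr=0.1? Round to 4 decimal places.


With lr=0.01: w_new = 5.7 - 0.01 * 3.5 = 5.665
With lr=0.1: w_new = 5.7 - 0.1 * 3.5 = 5.35
Absolute difference = |5.665 - 5.35|
= 0.3150

0.3150


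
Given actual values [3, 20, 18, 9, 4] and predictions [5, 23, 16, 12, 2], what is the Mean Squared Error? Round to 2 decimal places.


Differences: [-2, -3, 2, -3, 2]
Squared errors: [4, 9, 4, 9, 4]
Sum of squared errors = 30
MSE = 30 / 5 = 6.00

6.00


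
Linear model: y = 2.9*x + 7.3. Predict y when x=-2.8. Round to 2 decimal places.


y = 2.9 * -2.8 + (7.3)
= -8.12 + (7.3)
= -0.82

-0.82


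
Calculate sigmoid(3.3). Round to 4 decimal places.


sigmoid(z) = 1 / (1 + exp(-z))
exp(-(3.3)) = exp(-3.3) = 0.0369
1 + 0.0369 = 1.0369
1 / 1.0369 = 0.9644

0.9644


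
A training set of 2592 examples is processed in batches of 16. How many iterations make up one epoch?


Iterations per epoch = dataset_size / batch_size
= 2592 / 16
= 162

162


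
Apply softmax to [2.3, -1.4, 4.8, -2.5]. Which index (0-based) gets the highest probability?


Softmax is a monotonic transformation, so it preserves the argmax.
We need to find the index of the maximum logit.
Index 0: 2.3
Index 1: -1.4
Index 2: 4.8
Index 3: -2.5
Maximum logit = 4.8 at index 2

2


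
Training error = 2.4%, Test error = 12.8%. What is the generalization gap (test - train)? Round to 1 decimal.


Generalization gap = test_error - train_error
= 12.8 - 2.4
= 10.4%
A large gap suggests overfitting.

10.4


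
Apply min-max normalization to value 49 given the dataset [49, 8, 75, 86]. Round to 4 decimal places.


Min = 8, Max = 86
Range = 86 - 8 = 78
Scaled = (x - min) / (max - min)
= (49 - 8) / 78
= 41 / 78
= 0.5256

0.5256


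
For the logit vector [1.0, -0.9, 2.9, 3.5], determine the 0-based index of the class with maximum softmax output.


Softmax is a monotonic transformation, so it preserves the argmax.
We need to find the index of the maximum logit.
Index 0: 1.0
Index 1: -0.9
Index 2: 2.9
Index 3: 3.5
Maximum logit = 3.5 at index 3

3


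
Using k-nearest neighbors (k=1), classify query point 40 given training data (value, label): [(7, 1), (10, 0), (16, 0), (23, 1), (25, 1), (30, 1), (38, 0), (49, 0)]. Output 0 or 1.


Distances from query 40:
Point 38 (class 0): distance = 2
K=1 nearest neighbors: classes = [0]
Votes for class 1: 0 / 1
Majority vote => class 0

0


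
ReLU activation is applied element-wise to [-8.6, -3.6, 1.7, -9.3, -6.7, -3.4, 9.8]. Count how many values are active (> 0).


ReLU(x) = max(0, x) for each element:
ReLU(-8.6) = 0
ReLU(-3.6) = 0
ReLU(1.7) = 1.7
ReLU(-9.3) = 0
ReLU(-6.7) = 0
ReLU(-3.4) = 0
ReLU(9.8) = 9.8
Active neurons (>0): 2

2


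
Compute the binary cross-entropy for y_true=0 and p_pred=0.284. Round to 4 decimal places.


For y=0: Loss = -log(1-p)
= -log(1 - 0.284)
= -log(0.716)
= -(-0.3341)
= 0.3341

0.3341


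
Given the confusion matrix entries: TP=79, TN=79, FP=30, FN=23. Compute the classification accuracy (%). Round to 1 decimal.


Accuracy = (TP + TN) / (TP + TN + FP + FN) * 100
= (79 + 79) / (79 + 79 + 30 + 23)
= 158 / 211
= 0.7488
= 74.9%

74.9


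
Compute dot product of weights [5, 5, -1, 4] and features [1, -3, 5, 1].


Element-wise products:
5 * 1 = 5
5 * -3 = -15
-1 * 5 = -5
4 * 1 = 4
Sum = 5 + -15 + -5 + 4
= -11

-11


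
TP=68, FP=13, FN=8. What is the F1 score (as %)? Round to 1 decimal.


Precision = TP / (TP + FP) = 68 / 81 = 0.8395
Recall = TP / (TP + FN) = 68 / 76 = 0.8947
F1 = 2 * P * R / (P + R)
= 2 * 0.8395 * 0.8947 / (0.8395 + 0.8947)
= 1.5023 / 1.7342
= 0.8662
As percentage: 86.6%

86.6


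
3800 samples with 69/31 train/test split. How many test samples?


Train samples = 3800 * 69% = 2622
Test samples = 3800 - 2622
= 1178

1178


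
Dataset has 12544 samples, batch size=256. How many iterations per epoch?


Iterations per epoch = dataset_size / batch_size
= 12544 / 256
= 49

49


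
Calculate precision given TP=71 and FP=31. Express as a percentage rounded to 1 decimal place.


Precision = TP / (TP + FP) * 100
= 71 / (71 + 31)
= 71 / 102
= 0.6961
= 69.6%

69.6


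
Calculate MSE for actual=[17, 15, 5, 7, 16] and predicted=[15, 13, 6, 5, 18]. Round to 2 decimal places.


Differences: [2, 2, -1, 2, -2]
Squared errors: [4, 4, 1, 4, 4]
Sum of squared errors = 17
MSE = 17 / 5 = 3.40

3.40


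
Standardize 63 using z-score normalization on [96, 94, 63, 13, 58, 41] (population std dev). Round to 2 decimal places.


Mean = (96 + 94 + 63 + 13 + 58 + 41) / 6 = 60.8333
Variance = sum((x_i - mean)^2) / n = 838.4722
Std = sqrt(838.4722) = 28.9564
Z = (x - mean) / std
= (63 - 60.8333) / 28.9564
= 2.1667 / 28.9564
= 0.07

0.07


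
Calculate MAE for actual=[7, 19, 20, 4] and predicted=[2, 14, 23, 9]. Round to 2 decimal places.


Absolute errors: [5, 5, 3, 5]
Sum of absolute errors = 18
MAE = 18 / 4 = 4.50

4.50


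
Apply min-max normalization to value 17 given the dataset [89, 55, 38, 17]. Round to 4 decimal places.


Min = 17, Max = 89
Range = 89 - 17 = 72
Scaled = (x - min) / (max - min)
= (17 - 17) / 72
= 0 / 72
= 0.0000

0.0000


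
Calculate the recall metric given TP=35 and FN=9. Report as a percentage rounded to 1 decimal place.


Recall = TP / (TP + FN) * 100
= 35 / (35 + 9)
= 35 / 44
= 0.7955
= 79.5%

79.5


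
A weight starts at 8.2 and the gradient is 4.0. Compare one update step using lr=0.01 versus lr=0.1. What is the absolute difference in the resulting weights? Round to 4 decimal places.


With lr=0.01: w_new = 8.2 - 0.01 * 4.0 = 8.16
With lr=0.1: w_new = 8.2 - 0.1 * 4.0 = 7.8
Absolute difference = |8.16 - 7.8|
= 0.3600

0.3600


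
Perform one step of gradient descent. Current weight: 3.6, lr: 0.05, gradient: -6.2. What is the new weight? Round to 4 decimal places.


w_new = w_old - lr * gradient
= 3.6 - 0.05 * -6.2
= 3.6 - (-0.31)
= 3.9100

3.9100


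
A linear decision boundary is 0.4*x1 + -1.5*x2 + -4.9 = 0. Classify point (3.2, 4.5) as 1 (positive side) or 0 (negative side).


Compute 0.4 * 3.2 + -1.5 * 4.5 + -4.9
= 1.28 + -6.75 + -4.9
= -10.37
Since -10.37 < 0, the point is on the negative side.

0


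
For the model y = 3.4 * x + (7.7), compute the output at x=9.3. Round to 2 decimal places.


y = 3.4 * 9.3 + (7.7)
= 31.62 + (7.7)
= 39.32

39.32


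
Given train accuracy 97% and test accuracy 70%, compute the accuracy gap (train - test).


Gap = train_accuracy - test_accuracy
= 97 - 70
= 27%
This large gap strongly indicates overfitting.

27


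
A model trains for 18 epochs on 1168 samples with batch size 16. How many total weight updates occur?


Iterations per epoch = 1168 / 16 = 73
Total updates = iterations_per_epoch * epochs
= 73 * 18
= 1314

1314


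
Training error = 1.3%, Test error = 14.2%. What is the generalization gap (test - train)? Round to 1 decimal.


Generalization gap = test_error - train_error
= 14.2 - 1.3
= 12.9%
A large gap suggests overfitting.

12.9


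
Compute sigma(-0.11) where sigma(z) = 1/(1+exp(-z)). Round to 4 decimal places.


sigmoid(z) = 1 / (1 + exp(-z))
exp(-(-0.11)) = exp(0.11) = 1.1163
1 + 1.1163 = 2.1163
1 / 2.1163 = 0.4725

0.4725


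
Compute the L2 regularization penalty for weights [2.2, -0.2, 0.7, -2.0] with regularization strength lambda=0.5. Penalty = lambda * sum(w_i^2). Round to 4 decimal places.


Squaring each weight:
2.2^2 = 4.84
(-0.2)^2 = 0.04
0.7^2 = 0.49
(-2.0)^2 = 4.0
Sum of squares = 9.37
Penalty = 0.5 * 9.37 = 4.6850

4.6850


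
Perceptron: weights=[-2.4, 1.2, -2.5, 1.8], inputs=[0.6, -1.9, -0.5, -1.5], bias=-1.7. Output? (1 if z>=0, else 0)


z = w . x + b
= -2.4*0.6 + 1.2*-1.9 + -2.5*-0.5 + 1.8*-1.5 + -1.7
= -1.44 + -2.28 + 1.25 + -2.7 + -1.7
= -5.17 + -1.7
= -6.87
Since z = -6.87 < 0, output = 0

0


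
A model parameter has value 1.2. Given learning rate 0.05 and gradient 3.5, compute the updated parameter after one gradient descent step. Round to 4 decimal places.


w_new = w_old - lr * gradient
= 1.2 - 0.05 * 3.5
= 1.2 - (0.175)
= 1.0250

1.0250


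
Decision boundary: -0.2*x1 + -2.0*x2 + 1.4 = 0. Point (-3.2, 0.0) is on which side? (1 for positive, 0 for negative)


Compute -0.2 * -3.2 + -2.0 * 0.0 + 1.4
= 0.64 + -0.0 + 1.4
= 2.04
Since 2.04 >= 0, the point is on the positive side.

1


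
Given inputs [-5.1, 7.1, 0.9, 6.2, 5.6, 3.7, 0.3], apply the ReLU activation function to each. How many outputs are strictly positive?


ReLU(x) = max(0, x) for each element:
ReLU(-5.1) = 0
ReLU(7.1) = 7.1
ReLU(0.9) = 0.9
ReLU(6.2) = 6.2
ReLU(5.6) = 5.6
ReLU(3.7) = 3.7
ReLU(0.3) = 0.3
Active neurons (>0): 6

6


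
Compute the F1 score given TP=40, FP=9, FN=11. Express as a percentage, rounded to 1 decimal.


Precision = TP / (TP + FP) = 40 / 49 = 0.8163
Recall = TP / (TP + FN) = 40 / 51 = 0.7843
F1 = 2 * P * R / (P + R)
= 2 * 0.8163 * 0.7843 / (0.8163 + 0.7843)
= 1.2805 / 1.6006
= 0.8
As percentage: 80.0%

80.0


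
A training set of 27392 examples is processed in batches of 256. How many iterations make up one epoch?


Iterations per epoch = dataset_size / batch_size
= 27392 / 256
= 107

107


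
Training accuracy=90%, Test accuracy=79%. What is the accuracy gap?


Gap = train_accuracy - test_accuracy
= 90 - 79
= 11%
This gap suggests the model is overfitting.

11


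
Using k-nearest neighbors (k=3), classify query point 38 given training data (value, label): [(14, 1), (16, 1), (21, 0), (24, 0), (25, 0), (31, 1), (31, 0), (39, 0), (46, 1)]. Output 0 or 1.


Distances from query 38:
Point 39 (class 0): distance = 1
Point 31 (class 0): distance = 7
Point 31 (class 1): distance = 7
K=3 nearest neighbors: classes = [0, 0, 1]
Votes for class 1: 1 / 3
Majority vote => class 0

0


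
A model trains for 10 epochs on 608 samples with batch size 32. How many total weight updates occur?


Iterations per epoch = 608 / 32 = 19
Total updates = iterations_per_epoch * epochs
= 19 * 10
= 190

190


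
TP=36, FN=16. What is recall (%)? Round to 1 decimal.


Recall = TP / (TP + FN) * 100
= 36 / (36 + 16)
= 36 / 52
= 0.6923
= 69.2%

69.2


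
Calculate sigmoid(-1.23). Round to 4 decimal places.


sigmoid(z) = 1 / (1 + exp(-z))
exp(-(-1.23)) = exp(1.23) = 3.4212
1 + 3.4212 = 4.4212
1 / 4.4212 = 0.2262

0.2262


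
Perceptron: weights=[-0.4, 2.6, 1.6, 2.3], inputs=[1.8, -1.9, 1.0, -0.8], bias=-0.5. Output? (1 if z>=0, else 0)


z = w . x + b
= -0.4*1.8 + 2.6*-1.9 + 1.6*1.0 + 2.3*-0.8 + -0.5
= -0.72 + -4.94 + 1.6 + -1.84 + -0.5
= -5.9 + -0.5
= -6.4
Since z = -6.4 < 0, output = 0

0


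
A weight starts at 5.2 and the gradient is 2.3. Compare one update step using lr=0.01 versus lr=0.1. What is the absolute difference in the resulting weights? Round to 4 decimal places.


With lr=0.01: w_new = 5.2 - 0.01 * 2.3 = 5.177
With lr=0.1: w_new = 5.2 - 0.1 * 2.3 = 4.97
Absolute difference = |5.177 - 4.97|
= 0.2070

0.2070


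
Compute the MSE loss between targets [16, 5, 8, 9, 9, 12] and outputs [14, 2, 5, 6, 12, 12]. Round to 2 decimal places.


Differences: [2, 3, 3, 3, -3, 0]
Squared errors: [4, 9, 9, 9, 9, 0]
Sum of squared errors = 40
MSE = 40 / 6 = 6.67

6.67


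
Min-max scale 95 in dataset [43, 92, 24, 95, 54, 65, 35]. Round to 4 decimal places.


Min = 24, Max = 95
Range = 95 - 24 = 71
Scaled = (x - min) / (max - min)
= (95 - 24) / 71
= 71 / 71
= 1.0000

1.0000


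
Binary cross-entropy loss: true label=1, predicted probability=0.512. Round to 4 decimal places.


For y=1: Loss = -log(p)
= -log(0.512)
= -(-0.6694)
= 0.6694

0.6694


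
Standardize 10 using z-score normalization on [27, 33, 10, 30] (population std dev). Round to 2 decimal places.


Mean = (27 + 33 + 10 + 30) / 4 = 25.0
Variance = sum((x_i - mean)^2) / n = 79.5
Std = sqrt(79.5) = 8.9163
Z = (x - mean) / std
= (10 - 25.0) / 8.9163
= -15.0 / 8.9163
= -1.68

-1.68


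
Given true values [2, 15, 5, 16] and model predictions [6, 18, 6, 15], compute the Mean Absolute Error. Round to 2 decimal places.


Absolute errors: [4, 3, 1, 1]
Sum of absolute errors = 9
MAE = 9 / 4 = 2.25

2.25


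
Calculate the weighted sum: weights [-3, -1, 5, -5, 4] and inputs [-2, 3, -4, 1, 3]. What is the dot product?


Element-wise products:
-3 * -2 = 6
-1 * 3 = -3
5 * -4 = -20
-5 * 1 = -5
4 * 3 = 12
Sum = 6 + -3 + -20 + -5 + 12
= -10

-10


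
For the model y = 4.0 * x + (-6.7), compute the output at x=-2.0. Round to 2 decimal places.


y = 4.0 * -2.0 + (-6.7)
= -8.0 + (-6.7)
= -14.70

-14.70


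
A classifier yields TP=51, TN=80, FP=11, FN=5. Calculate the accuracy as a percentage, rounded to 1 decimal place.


Accuracy = (TP + TN) / (TP + TN + FP + FN) * 100
= (51 + 80) / (51 + 80 + 11 + 5)
= 131 / 147
= 0.8912
= 89.1%

89.1


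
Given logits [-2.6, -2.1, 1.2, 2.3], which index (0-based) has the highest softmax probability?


Softmax is a monotonic transformation, so it preserves the argmax.
We need to find the index of the maximum logit.
Index 0: -2.6
Index 1: -2.1
Index 2: 1.2
Index 3: 2.3
Maximum logit = 2.3 at index 3

3


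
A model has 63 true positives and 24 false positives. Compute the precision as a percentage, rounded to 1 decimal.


Precision = TP / (TP + FP) * 100
= 63 / (63 + 24)
= 63 / 87
= 0.7241
= 72.4%

72.4


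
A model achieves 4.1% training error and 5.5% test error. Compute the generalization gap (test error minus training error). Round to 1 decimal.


Generalization gap = test_error - train_error
= 5.5 - 4.1
= 1.4%
A small gap suggests good generalization.

1.4


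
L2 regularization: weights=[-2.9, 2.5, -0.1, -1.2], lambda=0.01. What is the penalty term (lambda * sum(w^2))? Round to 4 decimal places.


Squaring each weight:
(-2.9)^2 = 8.41
2.5^2 = 6.25
(-0.1)^2 = 0.01
(-1.2)^2 = 1.44
Sum of squares = 16.11
Penalty = 0.01 * 16.11 = 0.1611

0.1611


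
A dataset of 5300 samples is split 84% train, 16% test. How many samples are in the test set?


Train samples = 5300 * 84% = 4452
Test samples = 5300 - 4452
= 848

848


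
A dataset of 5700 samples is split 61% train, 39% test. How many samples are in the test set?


Train samples = 5700 * 61% = 3477
Test samples = 5700 - 3477
= 2223

2223


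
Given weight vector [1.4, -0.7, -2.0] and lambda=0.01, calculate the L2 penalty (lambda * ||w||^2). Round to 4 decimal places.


Squaring each weight:
1.4^2 = 1.96
(-0.7)^2 = 0.49
(-2.0)^2 = 4.0
Sum of squares = 6.45
Penalty = 0.01 * 6.45 = 0.0645

0.0645


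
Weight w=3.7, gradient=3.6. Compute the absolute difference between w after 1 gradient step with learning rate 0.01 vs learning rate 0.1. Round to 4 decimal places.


With lr=0.01: w_new = 3.7 - 0.01 * 3.6 = 3.664
With lr=0.1: w_new = 3.7 - 0.1 * 3.6 = 3.34
Absolute difference = |3.664 - 3.34|
= 0.3240

0.3240


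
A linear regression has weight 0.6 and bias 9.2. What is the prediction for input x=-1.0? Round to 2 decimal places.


y = 0.6 * -1.0 + (9.2)
= -0.6 + (9.2)
= 8.60

8.60


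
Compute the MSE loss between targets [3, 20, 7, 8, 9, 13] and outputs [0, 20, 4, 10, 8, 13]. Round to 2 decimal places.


Differences: [3, 0, 3, -2, 1, 0]
Squared errors: [9, 0, 9, 4, 1, 0]
Sum of squared errors = 23
MSE = 23 / 6 = 3.83

3.83


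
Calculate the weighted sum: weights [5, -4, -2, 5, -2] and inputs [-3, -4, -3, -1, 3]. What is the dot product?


Element-wise products:
5 * -3 = -15
-4 * -4 = 16
-2 * -3 = 6
5 * -1 = -5
-2 * 3 = -6
Sum = -15 + 16 + 6 + -5 + -6
= -4

-4


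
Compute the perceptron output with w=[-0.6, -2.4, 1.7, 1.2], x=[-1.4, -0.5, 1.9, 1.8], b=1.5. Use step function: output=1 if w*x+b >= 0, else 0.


z = w . x + b
= -0.6*-1.4 + -2.4*-0.5 + 1.7*1.9 + 1.2*1.8 + 1.5
= 0.84 + 1.2 + 3.23 + 2.16 + 1.5
= 7.43 + 1.5
= 8.93
Since z = 8.93 >= 0, output = 1

1


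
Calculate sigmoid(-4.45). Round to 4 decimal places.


sigmoid(z) = 1 / (1 + exp(-z))
exp(-(-4.45)) = exp(4.45) = 85.6269
1 + 85.6269 = 86.6269
1 / 86.6269 = 0.0115

0.0115


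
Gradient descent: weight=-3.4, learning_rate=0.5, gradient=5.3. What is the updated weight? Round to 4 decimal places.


w_new = w_old - lr * gradient
= -3.4 - 0.5 * 5.3
= -3.4 - (2.65)
= -6.0500

-6.0500


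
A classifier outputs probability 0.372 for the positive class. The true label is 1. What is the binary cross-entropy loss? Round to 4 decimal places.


For y=1: Loss = -log(p)
= -log(0.372)
= -(-0.9889)
= 0.9889

0.9889


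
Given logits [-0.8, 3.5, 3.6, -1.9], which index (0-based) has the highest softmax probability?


Softmax is a monotonic transformation, so it preserves the argmax.
We need to find the index of the maximum logit.
Index 0: -0.8
Index 1: 3.5
Index 2: 3.6
Index 3: -1.9
Maximum logit = 3.6 at index 2

2


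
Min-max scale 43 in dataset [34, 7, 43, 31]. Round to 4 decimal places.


Min = 7, Max = 43
Range = 43 - 7 = 36
Scaled = (x - min) / (max - min)
= (43 - 7) / 36
= 36 / 36
= 1.0000

1.0000


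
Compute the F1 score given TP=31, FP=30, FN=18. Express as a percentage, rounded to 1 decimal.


Precision = TP / (TP + FP) = 31 / 61 = 0.5082
Recall = TP / (TP + FN) = 31 / 49 = 0.6327
F1 = 2 * P * R / (P + R)
= 2 * 0.5082 * 0.6327 / (0.5082 + 0.6327)
= 0.643 / 1.1408
= 0.5636
As percentage: 56.4%

56.4


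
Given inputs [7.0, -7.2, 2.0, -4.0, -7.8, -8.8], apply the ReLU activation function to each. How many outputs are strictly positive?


ReLU(x) = max(0, x) for each element:
ReLU(7.0) = 7.0
ReLU(-7.2) = 0
ReLU(2.0) = 2.0
ReLU(-4.0) = 0
ReLU(-7.8) = 0
ReLU(-8.8) = 0
Active neurons (>0): 2

2


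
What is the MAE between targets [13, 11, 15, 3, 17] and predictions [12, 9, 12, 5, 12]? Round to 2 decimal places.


Absolute errors: [1, 2, 3, 2, 5]
Sum of absolute errors = 13
MAE = 13 / 5 = 2.60

2.60


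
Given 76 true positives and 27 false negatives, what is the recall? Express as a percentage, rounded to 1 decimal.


Recall = TP / (TP + FN) * 100
= 76 / (76 + 27)
= 76 / 103
= 0.7379
= 73.8%

73.8


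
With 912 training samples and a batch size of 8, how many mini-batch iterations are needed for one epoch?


Iterations per epoch = dataset_size / batch_size
= 912 / 8
= 114

114


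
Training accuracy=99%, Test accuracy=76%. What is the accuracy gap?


Gap = train_accuracy - test_accuracy
= 99 - 76
= 23%
This large gap strongly indicates overfitting.

23


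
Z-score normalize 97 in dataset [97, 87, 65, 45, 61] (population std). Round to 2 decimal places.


Mean = (97 + 87 + 65 + 45 + 61) / 5 = 71.0
Variance = sum((x_i - mean)^2) / n = 348.8
Std = sqrt(348.8) = 18.6762
Z = (x - mean) / std
= (97 - 71.0) / 18.6762
= 26.0 / 18.6762
= 1.39

1.39


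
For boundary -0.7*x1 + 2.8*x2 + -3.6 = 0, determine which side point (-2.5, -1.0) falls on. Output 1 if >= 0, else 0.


Compute -0.7 * -2.5 + 2.8 * -1.0 + -3.6
= 1.75 + -2.8 + -3.6
= -4.65
Since -4.65 < 0, the point is on the negative side.

0


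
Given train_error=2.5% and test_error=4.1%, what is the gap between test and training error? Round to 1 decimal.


Generalization gap = test_error - train_error
= 4.1 - 2.5
= 1.6%
A small gap suggests good generalization.

1.6


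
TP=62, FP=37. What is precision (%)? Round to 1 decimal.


Precision = TP / (TP + FP) * 100
= 62 / (62 + 37)
= 62 / 99
= 0.6263
= 62.6%

62.6


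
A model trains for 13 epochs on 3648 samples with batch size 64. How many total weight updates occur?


Iterations per epoch = 3648 / 64 = 57
Total updates = iterations_per_epoch * epochs
= 57 * 13
= 741

741


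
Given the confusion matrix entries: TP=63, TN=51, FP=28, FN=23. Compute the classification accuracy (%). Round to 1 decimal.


Accuracy = (TP + TN) / (TP + TN + FP + FN) * 100
= (63 + 51) / (63 + 51 + 28 + 23)
= 114 / 165
= 0.6909
= 69.1%

69.1


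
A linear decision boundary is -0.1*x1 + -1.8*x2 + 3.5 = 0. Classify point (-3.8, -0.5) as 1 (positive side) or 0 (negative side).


Compute -0.1 * -3.8 + -1.8 * -0.5 + 3.5
= 0.38 + 0.9 + 3.5
= 4.78
Since 4.78 >= 0, the point is on the positive side.

1


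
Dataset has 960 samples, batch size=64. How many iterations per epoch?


Iterations per epoch = dataset_size / batch_size
= 960 / 64
= 15

15


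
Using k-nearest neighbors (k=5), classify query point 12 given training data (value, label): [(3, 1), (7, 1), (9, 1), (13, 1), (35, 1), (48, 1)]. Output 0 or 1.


Distances from query 12:
Point 13 (class 1): distance = 1
Point 9 (class 1): distance = 3
Point 7 (class 1): distance = 5
Point 3 (class 1): distance = 9
Point 35 (class 1): distance = 23
K=5 nearest neighbors: classes = [1, 1, 1, 1, 1]
Votes for class 1: 5 / 5
Majority vote => class 1

1


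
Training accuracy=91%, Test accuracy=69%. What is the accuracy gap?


Gap = train_accuracy - test_accuracy
= 91 - 69
= 22%
This large gap strongly indicates overfitting.

22


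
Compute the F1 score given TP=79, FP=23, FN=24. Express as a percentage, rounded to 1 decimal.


Precision = TP / (TP + FP) = 79 / 102 = 0.7745
Recall = TP / (TP + FN) = 79 / 103 = 0.767
F1 = 2 * P * R / (P + R)
= 2 * 0.7745 * 0.767 / (0.7745 + 0.767)
= 1.1881 / 1.5415
= 0.7707
As percentage: 77.1%

77.1


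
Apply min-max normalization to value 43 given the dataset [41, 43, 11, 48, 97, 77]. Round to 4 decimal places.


Min = 11, Max = 97
Range = 97 - 11 = 86
Scaled = (x - min) / (max - min)
= (43 - 11) / 86
= 32 / 86
= 0.3721

0.3721


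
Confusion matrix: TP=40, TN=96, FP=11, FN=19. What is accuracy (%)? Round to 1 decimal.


Accuracy = (TP + TN) / (TP + TN + FP + FN) * 100
= (40 + 96) / (40 + 96 + 11 + 19)
= 136 / 166
= 0.8193
= 81.9%

81.9


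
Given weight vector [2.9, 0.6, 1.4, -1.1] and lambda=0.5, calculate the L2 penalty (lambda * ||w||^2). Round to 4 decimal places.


Squaring each weight:
2.9^2 = 8.41
0.6^2 = 0.36
1.4^2 = 1.96
(-1.1)^2 = 1.21
Sum of squares = 11.94
Penalty = 0.5 * 11.94 = 5.9700

5.9700


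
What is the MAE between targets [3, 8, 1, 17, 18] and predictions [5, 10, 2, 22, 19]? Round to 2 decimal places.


Absolute errors: [2, 2, 1, 5, 1]
Sum of absolute errors = 11
MAE = 11 / 5 = 2.20

2.20


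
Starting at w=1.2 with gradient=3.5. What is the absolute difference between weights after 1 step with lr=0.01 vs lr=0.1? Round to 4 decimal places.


With lr=0.01: w_new = 1.2 - 0.01 * 3.5 = 1.165
With lr=0.1: w_new = 1.2 - 0.1 * 3.5 = 0.85
Absolute difference = |1.165 - 0.85|
= 0.3150

0.3150


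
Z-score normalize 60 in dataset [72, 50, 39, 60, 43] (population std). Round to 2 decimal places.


Mean = (72 + 50 + 39 + 60 + 43) / 5 = 52.8
Variance = sum((x_i - mean)^2) / n = 142.96
Std = sqrt(142.96) = 11.9566
Z = (x - mean) / std
= (60 - 52.8) / 11.9566
= 7.2 / 11.9566
= 0.60

0.60


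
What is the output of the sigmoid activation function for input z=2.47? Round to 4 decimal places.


sigmoid(z) = 1 / (1 + exp(-z))
exp(-(2.47)) = exp(-2.47) = 0.0846
1 + 0.0846 = 1.0846
1 / 1.0846 = 0.9220

0.9220


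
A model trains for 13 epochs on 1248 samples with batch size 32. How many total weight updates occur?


Iterations per epoch = 1248 / 32 = 39
Total updates = iterations_per_epoch * epochs
= 39 * 13
= 507

507


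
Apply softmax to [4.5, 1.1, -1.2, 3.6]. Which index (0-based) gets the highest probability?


Softmax is a monotonic transformation, so it preserves the argmax.
We need to find the index of the maximum logit.
Index 0: 4.5
Index 1: 1.1
Index 2: -1.2
Index 3: 3.6
Maximum logit = 4.5 at index 0

0


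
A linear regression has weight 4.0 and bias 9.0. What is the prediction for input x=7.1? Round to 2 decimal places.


y = 4.0 * 7.1 + (9.0)
= 28.4 + (9.0)
= 37.40

37.40


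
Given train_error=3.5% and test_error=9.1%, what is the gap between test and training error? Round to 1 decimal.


Generalization gap = test_error - train_error
= 9.1 - 3.5
= 5.6%
A moderate gap.

5.6


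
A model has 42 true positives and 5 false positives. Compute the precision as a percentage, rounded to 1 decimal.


Precision = TP / (TP + FP) * 100
= 42 / (42 + 5)
= 42 / 47
= 0.8936
= 89.4%

89.4


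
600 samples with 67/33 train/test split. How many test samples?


Train samples = 600 * 67% = 402
Test samples = 600 - 402
= 198

198


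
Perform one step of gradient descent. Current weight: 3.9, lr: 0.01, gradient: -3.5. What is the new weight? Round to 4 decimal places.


w_new = w_old - lr * gradient
= 3.9 - 0.01 * -3.5
= 3.9 - (-0.035)
= 3.9350

3.9350


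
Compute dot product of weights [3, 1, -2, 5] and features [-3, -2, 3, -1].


Element-wise products:
3 * -3 = -9
1 * -2 = -2
-2 * 3 = -6
5 * -1 = -5
Sum = -9 + -2 + -6 + -5
= -22

-22


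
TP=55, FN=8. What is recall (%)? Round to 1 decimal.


Recall = TP / (TP + FN) * 100
= 55 / (55 + 8)
= 55 / 63
= 0.873
= 87.3%

87.3


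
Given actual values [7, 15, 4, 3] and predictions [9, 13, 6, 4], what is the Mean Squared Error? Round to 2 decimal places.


Differences: [-2, 2, -2, -1]
Squared errors: [4, 4, 4, 1]
Sum of squared errors = 13
MSE = 13 / 4 = 3.25

3.25


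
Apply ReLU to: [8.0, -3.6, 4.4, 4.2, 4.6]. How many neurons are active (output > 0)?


ReLU(x) = max(0, x) for each element:
ReLU(8.0) = 8.0
ReLU(-3.6) = 0
ReLU(4.4) = 4.4
ReLU(4.2) = 4.2
ReLU(4.6) = 4.6
Active neurons (>0): 4

4


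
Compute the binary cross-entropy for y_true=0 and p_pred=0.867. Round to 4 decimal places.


For y=0: Loss = -log(1-p)
= -log(1 - 0.867)
= -log(0.133)
= -(-2.0174)
= 2.0174

2.0174


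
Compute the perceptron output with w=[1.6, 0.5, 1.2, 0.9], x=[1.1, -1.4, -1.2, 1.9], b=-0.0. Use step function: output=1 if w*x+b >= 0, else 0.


z = w . x + b
= 1.6*1.1 + 0.5*-1.4 + 1.2*-1.2 + 0.9*1.9 + -0.0
= 1.76 + -0.7 + -1.44 + 1.71 + -0.0
= 1.33 + -0.0
= 1.33
Since z = 1.33 >= 0, output = 1

1


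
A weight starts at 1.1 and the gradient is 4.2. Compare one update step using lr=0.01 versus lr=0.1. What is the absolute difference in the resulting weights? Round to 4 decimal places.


With lr=0.01: w_new = 1.1 - 0.01 * 4.2 = 1.058
With lr=0.1: w_new = 1.1 - 0.1 * 4.2 = 0.68
Absolute difference = |1.058 - 0.68|
= 0.3780

0.3780


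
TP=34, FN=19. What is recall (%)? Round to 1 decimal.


Recall = TP / (TP + FN) * 100
= 34 / (34 + 19)
= 34 / 53
= 0.6415
= 64.2%

64.2


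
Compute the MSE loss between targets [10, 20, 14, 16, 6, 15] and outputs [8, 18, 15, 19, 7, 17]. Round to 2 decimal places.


Differences: [2, 2, -1, -3, -1, -2]
Squared errors: [4, 4, 1, 9, 1, 4]
Sum of squared errors = 23
MSE = 23 / 6 = 3.83

3.83


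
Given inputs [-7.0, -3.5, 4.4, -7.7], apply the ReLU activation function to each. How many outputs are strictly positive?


ReLU(x) = max(0, x) for each element:
ReLU(-7.0) = 0
ReLU(-3.5) = 0
ReLU(4.4) = 4.4
ReLU(-7.7) = 0
Active neurons (>0): 1

1


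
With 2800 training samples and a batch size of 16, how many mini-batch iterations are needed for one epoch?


Iterations per epoch = dataset_size / batch_size
= 2800 / 16
= 175

175


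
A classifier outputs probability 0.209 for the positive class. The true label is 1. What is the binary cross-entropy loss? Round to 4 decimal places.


For y=1: Loss = -log(p)
= -log(0.209)
= -(-1.5654)
= 1.5654

1.5654


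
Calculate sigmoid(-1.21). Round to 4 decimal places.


sigmoid(z) = 1 / (1 + exp(-z))
exp(-(-1.21)) = exp(1.21) = 3.3535
1 + 3.3535 = 4.3535
1 / 4.3535 = 0.2297

0.2297


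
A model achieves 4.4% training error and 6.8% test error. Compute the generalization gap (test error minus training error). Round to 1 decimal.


Generalization gap = test_error - train_error
= 6.8 - 4.4
= 2.4%
A moderate gap.

2.4


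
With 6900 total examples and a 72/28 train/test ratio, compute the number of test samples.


Train samples = 6900 * 72% = 4968
Test samples = 6900 - 4968
= 1932

1932


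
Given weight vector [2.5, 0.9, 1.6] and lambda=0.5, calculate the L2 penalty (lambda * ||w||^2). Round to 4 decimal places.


Squaring each weight:
2.5^2 = 6.25
0.9^2 = 0.81
1.6^2 = 2.56
Sum of squares = 9.62
Penalty = 0.5 * 9.62 = 4.8100

4.8100


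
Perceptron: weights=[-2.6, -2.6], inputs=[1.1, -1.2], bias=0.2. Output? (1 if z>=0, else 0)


z = w . x + b
= -2.6*1.1 + -2.6*-1.2 + 0.2
= -2.86 + 3.12 + 0.2
= 0.26 + 0.2
= 0.46
Since z = 0.46 >= 0, output = 1

1


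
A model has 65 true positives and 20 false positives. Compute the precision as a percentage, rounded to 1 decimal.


Precision = TP / (TP + FP) * 100
= 65 / (65 + 20)
= 65 / 85
= 0.7647
= 76.5%

76.5


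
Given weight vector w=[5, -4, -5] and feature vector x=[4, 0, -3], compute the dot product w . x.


Element-wise products:
5 * 4 = 20
-4 * 0 = 0
-5 * -3 = 15
Sum = 20 + 0 + 15
= 35

35
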